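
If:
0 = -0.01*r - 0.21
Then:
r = -21.00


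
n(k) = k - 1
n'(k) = 1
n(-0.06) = -1.06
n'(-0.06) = 1.00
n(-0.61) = -1.61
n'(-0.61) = 1.00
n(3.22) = 2.22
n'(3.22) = 1.00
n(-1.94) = -2.94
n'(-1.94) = 1.00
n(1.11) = 0.11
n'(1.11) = 1.00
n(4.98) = 3.98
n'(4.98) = 1.00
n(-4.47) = -5.47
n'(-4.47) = 1.00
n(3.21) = 2.21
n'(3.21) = 1.00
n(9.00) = 8.00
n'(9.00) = 1.00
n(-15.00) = -16.00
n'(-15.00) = 1.00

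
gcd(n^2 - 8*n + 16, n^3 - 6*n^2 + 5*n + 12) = n - 4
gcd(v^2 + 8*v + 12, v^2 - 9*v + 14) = 1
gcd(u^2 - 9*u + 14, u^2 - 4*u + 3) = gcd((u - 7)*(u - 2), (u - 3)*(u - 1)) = 1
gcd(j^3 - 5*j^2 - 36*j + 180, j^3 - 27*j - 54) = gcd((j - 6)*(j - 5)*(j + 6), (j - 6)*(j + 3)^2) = j - 6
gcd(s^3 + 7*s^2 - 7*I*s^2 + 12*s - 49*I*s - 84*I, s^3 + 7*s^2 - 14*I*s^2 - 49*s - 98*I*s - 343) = s - 7*I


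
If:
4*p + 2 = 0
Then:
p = -1/2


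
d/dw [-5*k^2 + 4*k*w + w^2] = 4*k + 2*w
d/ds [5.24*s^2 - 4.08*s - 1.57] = 10.48*s - 4.08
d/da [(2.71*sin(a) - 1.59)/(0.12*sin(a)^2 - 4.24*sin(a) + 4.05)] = (-0.3252*sin(a)^2 + 0.381600000000001*sin(a) + 4.2339)*cos(a)/(0.0144*sin(a)^4 - 1.0176*sin(a)^3 + 18.9496*sin(a)^2 - 34.344*sin(a) + 16.4025)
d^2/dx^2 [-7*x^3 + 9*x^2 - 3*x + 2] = 18 - 42*x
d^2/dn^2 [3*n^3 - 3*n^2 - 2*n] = 18*n - 6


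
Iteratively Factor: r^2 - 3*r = (r - 3)*(r)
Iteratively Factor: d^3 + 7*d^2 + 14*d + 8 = (d + 4)*(d^2 + 3*d + 2) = (d + 1)*(d + 4)*(d + 2)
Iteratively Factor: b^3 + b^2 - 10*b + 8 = (b - 1)*(b^2 + 2*b - 8) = (b - 1)*(b + 4)*(b - 2)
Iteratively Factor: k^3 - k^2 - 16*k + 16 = (k - 4)*(k^2 + 3*k - 4) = (k - 4)*(k - 1)*(k + 4)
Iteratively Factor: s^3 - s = (s - 1)*(s^2 + s) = s*(s - 1)*(s + 1)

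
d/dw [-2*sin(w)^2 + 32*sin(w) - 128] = 4*(8 - sin(w))*cos(w)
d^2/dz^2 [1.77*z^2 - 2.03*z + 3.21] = 3.54000000000000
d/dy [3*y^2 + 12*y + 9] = 6*y + 12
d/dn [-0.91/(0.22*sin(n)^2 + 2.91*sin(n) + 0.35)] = (0.4004*sin(n) + 2.6481)*cos(n)/(0.22*sin(n)^2 + 2.91*sin(n) + 0.35)^2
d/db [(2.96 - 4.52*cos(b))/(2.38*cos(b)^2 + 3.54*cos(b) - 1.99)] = (-10.7576*cos(b)^2 + 14.0896*cos(b) + 1.4836)*sin(b)/(5.6644*cos(b)^4 + 16.8504*cos(b)^3 + 3.0592*cos(b)^2 - 14.0892*cos(b) + 3.9601)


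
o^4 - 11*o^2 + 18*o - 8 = (o - 2)*(o - 1)^2*(o + 4)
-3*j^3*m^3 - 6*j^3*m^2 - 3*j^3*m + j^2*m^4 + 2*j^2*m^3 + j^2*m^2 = m*(-3*j + m)*(j*m + j)^2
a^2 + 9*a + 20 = (a + 4)*(a + 5)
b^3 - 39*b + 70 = (b - 5)*(b - 2)*(b + 7)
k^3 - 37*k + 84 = (k - 4)*(k - 3)*(k + 7)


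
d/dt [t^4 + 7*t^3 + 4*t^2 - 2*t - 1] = 4*t^3 + 21*t^2 + 8*t - 2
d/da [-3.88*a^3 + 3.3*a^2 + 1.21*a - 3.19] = -11.64*a^2 + 6.6*a + 1.21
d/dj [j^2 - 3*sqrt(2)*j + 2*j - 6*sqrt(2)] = 2*j - 3*sqrt(2) + 2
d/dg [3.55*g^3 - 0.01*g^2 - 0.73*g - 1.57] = 10.65*g^2 - 0.02*g - 0.73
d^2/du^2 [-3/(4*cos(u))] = 3*(cos(u)^2 - 2)/(4*cos(u)^3)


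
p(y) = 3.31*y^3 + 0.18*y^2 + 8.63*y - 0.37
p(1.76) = 33.42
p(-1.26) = -17.58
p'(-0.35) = 9.72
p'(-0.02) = 8.63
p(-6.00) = -760.63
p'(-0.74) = 13.80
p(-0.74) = -8.00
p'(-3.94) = 161.36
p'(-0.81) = 14.85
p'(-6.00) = 363.95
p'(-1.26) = 23.94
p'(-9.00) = 809.72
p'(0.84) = 15.94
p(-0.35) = -3.51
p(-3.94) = -234.03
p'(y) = 9.93*y^2 + 0.36*y + 8.63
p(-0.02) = -0.54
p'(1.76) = 40.02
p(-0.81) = -9.00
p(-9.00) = -2476.45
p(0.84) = 8.97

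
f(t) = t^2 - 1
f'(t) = 2*t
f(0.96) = -0.08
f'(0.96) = 1.92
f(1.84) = 2.39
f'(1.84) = 3.68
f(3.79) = 13.36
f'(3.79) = 7.58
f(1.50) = 1.25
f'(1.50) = 3.00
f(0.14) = -0.98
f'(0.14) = 0.28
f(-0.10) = -0.99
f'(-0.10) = -0.20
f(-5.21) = 26.14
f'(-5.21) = -10.42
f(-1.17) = 0.37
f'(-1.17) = -2.34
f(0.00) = -1.00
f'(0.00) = 0.00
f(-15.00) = 224.00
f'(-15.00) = -30.00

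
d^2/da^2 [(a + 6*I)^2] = 2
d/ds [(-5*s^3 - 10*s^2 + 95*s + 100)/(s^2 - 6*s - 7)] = 5*(-s^2 + 14*s - 13)/(s^2 - 14*s + 49)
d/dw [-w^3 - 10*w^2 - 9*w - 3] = -3*w^2 - 20*w - 9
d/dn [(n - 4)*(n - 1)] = 2*n - 5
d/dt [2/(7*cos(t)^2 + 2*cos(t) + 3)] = 4*(7*cos(t) + 1)*sin(t)/(7*cos(t)^2 + 2*cos(t) + 3)^2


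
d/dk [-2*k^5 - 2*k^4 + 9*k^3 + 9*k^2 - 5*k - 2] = -10*k^4 - 8*k^3 + 27*k^2 + 18*k - 5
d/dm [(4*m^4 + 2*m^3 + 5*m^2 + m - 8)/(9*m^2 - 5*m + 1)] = (72*m^5 - 42*m^4 - 4*m^3 - 28*m^2 + 154*m - 39)/(81*m^4 - 90*m^3 + 43*m^2 - 10*m + 1)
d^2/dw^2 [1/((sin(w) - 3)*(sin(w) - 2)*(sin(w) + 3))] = (-9*sin(w)^6 + 22*sin(w)^5 + 14*sin(w)^4 + 76*sin(w)^3 - 255*sin(w)^2 - 162*sin(w) + 234)/((sin(w) - 3)^3*(sin(w) - 2)^3*(sin(w) + 3)^3)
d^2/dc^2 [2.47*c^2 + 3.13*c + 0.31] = 4.94000000000000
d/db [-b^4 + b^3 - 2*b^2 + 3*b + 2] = -4*b^3 + 3*b^2 - 4*b + 3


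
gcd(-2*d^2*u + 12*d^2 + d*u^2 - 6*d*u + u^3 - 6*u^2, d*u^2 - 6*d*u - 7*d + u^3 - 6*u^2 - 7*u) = 1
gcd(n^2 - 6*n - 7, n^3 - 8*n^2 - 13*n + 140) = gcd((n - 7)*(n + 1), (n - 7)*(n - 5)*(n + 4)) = n - 7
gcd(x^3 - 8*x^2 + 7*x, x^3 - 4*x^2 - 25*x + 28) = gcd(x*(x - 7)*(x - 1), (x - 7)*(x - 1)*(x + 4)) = x^2 - 8*x + 7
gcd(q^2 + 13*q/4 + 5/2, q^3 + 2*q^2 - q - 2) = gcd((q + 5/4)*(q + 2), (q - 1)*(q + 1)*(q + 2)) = q + 2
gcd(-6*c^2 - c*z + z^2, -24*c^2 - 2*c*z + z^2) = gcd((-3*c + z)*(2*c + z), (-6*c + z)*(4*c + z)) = 1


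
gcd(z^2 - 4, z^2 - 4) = z^2 - 4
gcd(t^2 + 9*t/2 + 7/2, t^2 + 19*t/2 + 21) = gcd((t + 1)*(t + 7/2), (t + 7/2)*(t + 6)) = t + 7/2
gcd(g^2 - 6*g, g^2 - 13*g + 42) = g - 6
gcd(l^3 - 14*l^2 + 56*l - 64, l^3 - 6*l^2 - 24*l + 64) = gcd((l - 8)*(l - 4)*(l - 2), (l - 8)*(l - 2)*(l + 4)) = l^2 - 10*l + 16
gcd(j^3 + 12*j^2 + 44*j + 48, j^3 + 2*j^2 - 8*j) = j + 4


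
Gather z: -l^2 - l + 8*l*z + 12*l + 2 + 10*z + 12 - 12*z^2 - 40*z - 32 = -l^2 + 11*l - 12*z^2 + z*(8*l - 30) - 18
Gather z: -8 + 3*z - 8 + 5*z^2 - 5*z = 5*z^2 - 2*z - 16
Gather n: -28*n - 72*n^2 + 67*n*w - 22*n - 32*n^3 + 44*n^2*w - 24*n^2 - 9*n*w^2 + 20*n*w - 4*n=-32*n^3 + n^2*(44*w - 96) + n*(-9*w^2 + 87*w - 54)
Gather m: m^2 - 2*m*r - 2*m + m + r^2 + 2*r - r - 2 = m^2 + m*(-2*r - 1) + r^2 + r - 2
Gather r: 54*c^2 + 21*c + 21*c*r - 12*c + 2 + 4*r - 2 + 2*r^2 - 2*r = 54*c^2 + 9*c + 2*r^2 + r*(21*c + 2)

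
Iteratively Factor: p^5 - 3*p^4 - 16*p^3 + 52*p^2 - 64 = (p - 4)*(p^4 + p^3 - 12*p^2 + 4*p + 16) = (p - 4)*(p + 1)*(p^3 - 12*p + 16) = (p - 4)*(p - 2)*(p + 1)*(p^2 + 2*p - 8) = (p - 4)*(p - 2)*(p + 1)*(p + 4)*(p - 2)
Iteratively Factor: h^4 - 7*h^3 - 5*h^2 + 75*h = (h)*(h^3 - 7*h^2 - 5*h + 75) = h*(h - 5)*(h^2 - 2*h - 15) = h*(h - 5)^2*(h + 3)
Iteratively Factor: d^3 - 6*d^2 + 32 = (d + 2)*(d^2 - 8*d + 16) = (d - 4)*(d + 2)*(d - 4)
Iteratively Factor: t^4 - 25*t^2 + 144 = (t - 3)*(t^3 + 3*t^2 - 16*t - 48) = (t - 3)*(t + 3)*(t^2 - 16) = (t - 3)*(t + 3)*(t + 4)*(t - 4)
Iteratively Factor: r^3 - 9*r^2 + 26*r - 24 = (r - 3)*(r^2 - 6*r + 8) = (r - 4)*(r - 3)*(r - 2)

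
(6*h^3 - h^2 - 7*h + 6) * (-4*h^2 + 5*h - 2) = -24*h^5 + 34*h^4 + 11*h^3 - 57*h^2 + 44*h - 12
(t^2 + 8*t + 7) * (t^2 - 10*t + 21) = t^4 - 2*t^3 - 52*t^2 + 98*t + 147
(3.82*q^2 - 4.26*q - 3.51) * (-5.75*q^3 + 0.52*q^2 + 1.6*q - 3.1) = -21.965*q^5 + 26.4814*q^4 + 24.0793*q^3 - 20.4832*q^2 + 7.59*q + 10.881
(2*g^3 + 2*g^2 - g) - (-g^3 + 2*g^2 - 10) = 3*g^3 - g + 10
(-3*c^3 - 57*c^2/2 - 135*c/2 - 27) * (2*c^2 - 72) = -6*c^5 - 57*c^4 + 81*c^3 + 1998*c^2 + 4860*c + 1944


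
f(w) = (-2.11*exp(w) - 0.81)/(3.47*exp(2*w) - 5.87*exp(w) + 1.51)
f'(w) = (-2.11*exp(w) - 0.81)*(-6.94*exp(2*w) + 5.87*exp(w))/(3.47*exp(2*w) - 5.87*exp(w) + 1.51)^2 - 2.11*exp(w)/(3.47*exp(2*w) - 5.87*exp(w) + 1.51)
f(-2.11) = -1.25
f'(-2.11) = -1.20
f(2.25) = -0.08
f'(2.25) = 0.10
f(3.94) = -0.01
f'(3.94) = 0.01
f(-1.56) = -2.92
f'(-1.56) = -7.32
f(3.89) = -0.01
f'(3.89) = 0.01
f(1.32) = -0.31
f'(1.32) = 0.55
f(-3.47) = -0.66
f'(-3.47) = -0.14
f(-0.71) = 3.44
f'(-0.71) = -5.80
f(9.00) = 0.00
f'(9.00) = 0.00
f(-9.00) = -0.54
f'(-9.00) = 0.00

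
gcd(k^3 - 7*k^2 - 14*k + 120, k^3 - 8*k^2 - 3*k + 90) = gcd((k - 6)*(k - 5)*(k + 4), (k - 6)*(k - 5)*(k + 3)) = k^2 - 11*k + 30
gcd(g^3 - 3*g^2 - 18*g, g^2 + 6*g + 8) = 1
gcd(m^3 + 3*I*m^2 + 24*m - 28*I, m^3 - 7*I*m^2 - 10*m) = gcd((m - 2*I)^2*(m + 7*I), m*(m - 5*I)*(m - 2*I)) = m - 2*I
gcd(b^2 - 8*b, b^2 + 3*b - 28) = 1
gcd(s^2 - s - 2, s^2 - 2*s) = s - 2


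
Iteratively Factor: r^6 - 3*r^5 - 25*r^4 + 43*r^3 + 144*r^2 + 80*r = (r - 5)*(r^5 + 2*r^4 - 15*r^3 - 32*r^2 - 16*r) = (r - 5)*(r + 1)*(r^4 + r^3 - 16*r^2 - 16*r) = (r - 5)*(r - 4)*(r + 1)*(r^3 + 5*r^2 + 4*r) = (r - 5)*(r - 4)*(r + 1)^2*(r^2 + 4*r) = (r - 5)*(r - 4)*(r + 1)^2*(r + 4)*(r)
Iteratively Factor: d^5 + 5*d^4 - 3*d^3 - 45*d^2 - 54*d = (d - 3)*(d^4 + 8*d^3 + 21*d^2 + 18*d) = (d - 3)*(d + 2)*(d^3 + 6*d^2 + 9*d) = (d - 3)*(d + 2)*(d + 3)*(d^2 + 3*d) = (d - 3)*(d + 2)*(d + 3)^2*(d)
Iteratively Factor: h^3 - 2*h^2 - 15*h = (h - 5)*(h^2 + 3*h) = (h - 5)*(h + 3)*(h)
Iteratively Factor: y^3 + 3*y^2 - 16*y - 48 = (y + 3)*(y^2 - 16) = (y + 3)*(y + 4)*(y - 4)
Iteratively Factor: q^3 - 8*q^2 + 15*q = (q - 5)*(q^2 - 3*q) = q*(q - 5)*(q - 3)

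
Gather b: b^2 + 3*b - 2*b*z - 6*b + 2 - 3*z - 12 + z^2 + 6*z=b^2 + b*(-2*z - 3) + z^2 + 3*z - 10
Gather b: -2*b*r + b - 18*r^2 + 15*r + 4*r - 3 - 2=b*(1 - 2*r) - 18*r^2 + 19*r - 5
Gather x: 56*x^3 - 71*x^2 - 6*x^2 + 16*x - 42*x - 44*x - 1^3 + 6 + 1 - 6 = 56*x^3 - 77*x^2 - 70*x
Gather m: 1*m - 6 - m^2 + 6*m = -m^2 + 7*m - 6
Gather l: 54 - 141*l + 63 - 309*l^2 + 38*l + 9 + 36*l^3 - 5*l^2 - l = 36*l^3 - 314*l^2 - 104*l + 126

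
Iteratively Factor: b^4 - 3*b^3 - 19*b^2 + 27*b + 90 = (b + 3)*(b^3 - 6*b^2 - b + 30) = (b + 2)*(b + 3)*(b^2 - 8*b + 15) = (b - 5)*(b + 2)*(b + 3)*(b - 3)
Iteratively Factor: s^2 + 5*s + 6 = (s + 2)*(s + 3)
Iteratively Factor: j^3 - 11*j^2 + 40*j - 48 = (j - 4)*(j^2 - 7*j + 12) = (j - 4)^2*(j - 3)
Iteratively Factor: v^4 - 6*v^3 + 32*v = (v - 4)*(v^3 - 2*v^2 - 8*v) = (v - 4)*(v + 2)*(v^2 - 4*v) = v*(v - 4)*(v + 2)*(v - 4)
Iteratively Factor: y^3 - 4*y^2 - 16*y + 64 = (y + 4)*(y^2 - 8*y + 16) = (y - 4)*(y + 4)*(y - 4)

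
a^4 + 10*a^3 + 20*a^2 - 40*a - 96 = (a - 2)*(a + 2)*(a + 4)*(a + 6)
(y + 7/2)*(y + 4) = y^2 + 15*y/2 + 14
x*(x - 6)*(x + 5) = x^3 - x^2 - 30*x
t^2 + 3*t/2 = t*(t + 3/2)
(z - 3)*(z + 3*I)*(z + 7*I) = z^3 - 3*z^2 + 10*I*z^2 - 21*z - 30*I*z + 63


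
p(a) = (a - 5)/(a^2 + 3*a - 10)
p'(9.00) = 0.00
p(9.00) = 0.04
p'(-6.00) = -1.42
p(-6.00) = -1.38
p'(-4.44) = -4.55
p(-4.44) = 2.62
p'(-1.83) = -0.11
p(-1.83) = 0.56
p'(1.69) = 4.43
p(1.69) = 1.60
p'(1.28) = 0.79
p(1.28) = 0.82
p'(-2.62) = -0.23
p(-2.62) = 0.69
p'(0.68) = 0.20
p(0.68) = 0.58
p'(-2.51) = -0.21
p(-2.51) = 0.67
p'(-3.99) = -1.39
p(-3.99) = 1.49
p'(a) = (-2*a - 3)*(a - 5)/(a^2 + 3*a - 10)^2 + 1/(a^2 + 3*a - 10) = (a^2 + 3*a - (a - 5)*(2*a + 3) - 10)/(a^2 + 3*a - 10)^2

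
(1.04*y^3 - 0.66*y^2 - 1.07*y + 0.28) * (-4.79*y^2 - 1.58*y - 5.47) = -4.9816*y^5 + 1.5182*y^4 + 0.479300000000001*y^3 + 3.9596*y^2 + 5.4105*y - 1.5316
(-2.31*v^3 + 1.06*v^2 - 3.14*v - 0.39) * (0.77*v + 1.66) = -1.7787*v^4 - 3.0184*v^3 - 0.6582*v^2 - 5.5127*v - 0.6474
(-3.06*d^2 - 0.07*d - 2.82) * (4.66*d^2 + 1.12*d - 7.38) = -14.2596*d^4 - 3.7534*d^3 + 9.3632*d^2 - 2.6418*d + 20.8116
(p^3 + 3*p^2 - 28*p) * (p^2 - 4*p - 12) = p^5 - p^4 - 52*p^3 + 76*p^2 + 336*p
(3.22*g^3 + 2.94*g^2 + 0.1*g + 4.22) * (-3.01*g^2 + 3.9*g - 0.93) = -9.6922*g^5 + 3.7086*g^4 + 8.1704*g^3 - 15.0464*g^2 + 16.365*g - 3.9246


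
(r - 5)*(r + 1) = r^2 - 4*r - 5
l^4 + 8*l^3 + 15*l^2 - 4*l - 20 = (l - 1)*(l + 2)^2*(l + 5)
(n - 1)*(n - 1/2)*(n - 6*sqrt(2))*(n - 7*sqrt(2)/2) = n^4 - 19*sqrt(2)*n^3/2 - 3*n^3/2 + 57*sqrt(2)*n^2/4 + 85*n^2/2 - 63*n - 19*sqrt(2)*n/4 + 21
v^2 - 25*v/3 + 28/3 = (v - 7)*(v - 4/3)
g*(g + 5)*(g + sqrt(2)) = g^3 + sqrt(2)*g^2 + 5*g^2 + 5*sqrt(2)*g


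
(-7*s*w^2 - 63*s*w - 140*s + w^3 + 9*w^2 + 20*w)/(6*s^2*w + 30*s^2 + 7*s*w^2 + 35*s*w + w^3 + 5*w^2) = (-7*s*w - 28*s + w^2 + 4*w)/(6*s^2 + 7*s*w + w^2)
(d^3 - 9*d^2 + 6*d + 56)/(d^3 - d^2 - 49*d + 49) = (d^2 - 2*d - 8)/(d^2 + 6*d - 7)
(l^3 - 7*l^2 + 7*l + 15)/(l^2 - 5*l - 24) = (-l^3 + 7*l^2 - 7*l - 15)/(-l^2 + 5*l + 24)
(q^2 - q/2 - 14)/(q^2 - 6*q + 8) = (q + 7/2)/(q - 2)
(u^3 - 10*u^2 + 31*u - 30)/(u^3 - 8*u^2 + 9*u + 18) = (u^2 - 7*u + 10)/(u^2 - 5*u - 6)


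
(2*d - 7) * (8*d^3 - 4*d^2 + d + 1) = 16*d^4 - 64*d^3 + 30*d^2 - 5*d - 7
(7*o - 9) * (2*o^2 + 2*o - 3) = 14*o^3 - 4*o^2 - 39*o + 27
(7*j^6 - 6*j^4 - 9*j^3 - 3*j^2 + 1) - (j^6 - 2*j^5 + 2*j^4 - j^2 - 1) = 6*j^6 + 2*j^5 - 8*j^4 - 9*j^3 - 2*j^2 + 2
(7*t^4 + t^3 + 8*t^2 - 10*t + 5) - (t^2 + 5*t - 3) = 7*t^4 + t^3 + 7*t^2 - 15*t + 8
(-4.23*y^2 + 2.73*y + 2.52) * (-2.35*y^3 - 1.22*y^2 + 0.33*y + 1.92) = 9.9405*y^5 - 1.2549*y^4 - 10.6485*y^3 - 10.2951*y^2 + 6.0732*y + 4.8384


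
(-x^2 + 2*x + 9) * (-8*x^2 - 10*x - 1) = 8*x^4 - 6*x^3 - 91*x^2 - 92*x - 9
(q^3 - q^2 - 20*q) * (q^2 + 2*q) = q^5 + q^4 - 22*q^3 - 40*q^2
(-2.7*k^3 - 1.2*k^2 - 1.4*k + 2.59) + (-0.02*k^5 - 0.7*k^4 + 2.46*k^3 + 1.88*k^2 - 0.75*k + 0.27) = -0.02*k^5 - 0.7*k^4 - 0.24*k^3 + 0.68*k^2 - 2.15*k + 2.86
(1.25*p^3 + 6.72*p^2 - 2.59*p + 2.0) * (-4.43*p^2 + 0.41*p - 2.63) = -5.5375*p^5 - 29.2571*p^4 + 10.9414*p^3 - 27.5955*p^2 + 7.6317*p - 5.26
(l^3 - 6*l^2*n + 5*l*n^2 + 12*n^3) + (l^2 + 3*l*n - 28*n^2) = l^3 - 6*l^2*n + l^2 + 5*l*n^2 + 3*l*n + 12*n^3 - 28*n^2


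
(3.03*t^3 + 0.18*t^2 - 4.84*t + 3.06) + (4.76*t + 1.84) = 3.03*t^3 + 0.18*t^2 - 0.0800000000000001*t + 4.9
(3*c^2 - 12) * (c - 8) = 3*c^3 - 24*c^2 - 12*c + 96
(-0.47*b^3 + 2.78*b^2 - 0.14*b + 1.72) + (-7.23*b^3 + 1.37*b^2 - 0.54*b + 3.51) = -7.7*b^3 + 4.15*b^2 - 0.68*b + 5.23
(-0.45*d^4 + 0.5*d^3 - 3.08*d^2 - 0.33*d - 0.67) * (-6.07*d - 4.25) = 2.7315*d^5 - 1.1225*d^4 + 16.5706*d^3 + 15.0931*d^2 + 5.4694*d + 2.8475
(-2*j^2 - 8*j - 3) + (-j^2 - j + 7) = -3*j^2 - 9*j + 4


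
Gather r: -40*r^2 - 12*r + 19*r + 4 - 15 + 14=-40*r^2 + 7*r + 3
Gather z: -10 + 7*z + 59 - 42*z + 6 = 55 - 35*z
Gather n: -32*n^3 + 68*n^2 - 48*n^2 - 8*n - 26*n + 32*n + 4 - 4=-32*n^3 + 20*n^2 - 2*n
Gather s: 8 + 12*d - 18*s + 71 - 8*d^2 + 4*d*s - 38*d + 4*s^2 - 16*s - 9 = -8*d^2 - 26*d + 4*s^2 + s*(4*d - 34) + 70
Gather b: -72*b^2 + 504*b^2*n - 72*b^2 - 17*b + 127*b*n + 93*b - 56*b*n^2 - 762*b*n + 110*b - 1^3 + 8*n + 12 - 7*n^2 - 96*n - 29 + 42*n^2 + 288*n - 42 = b^2*(504*n - 144) + b*(-56*n^2 - 635*n + 186) + 35*n^2 + 200*n - 60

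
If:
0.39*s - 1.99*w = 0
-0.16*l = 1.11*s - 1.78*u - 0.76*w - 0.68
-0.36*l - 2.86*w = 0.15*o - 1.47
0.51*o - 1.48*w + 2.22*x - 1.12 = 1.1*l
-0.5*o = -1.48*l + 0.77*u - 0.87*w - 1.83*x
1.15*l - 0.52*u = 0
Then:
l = 0.30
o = 2.06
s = 1.88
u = 0.66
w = 0.37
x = 0.42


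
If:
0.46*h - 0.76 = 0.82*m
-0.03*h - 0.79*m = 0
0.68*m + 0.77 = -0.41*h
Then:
No Solution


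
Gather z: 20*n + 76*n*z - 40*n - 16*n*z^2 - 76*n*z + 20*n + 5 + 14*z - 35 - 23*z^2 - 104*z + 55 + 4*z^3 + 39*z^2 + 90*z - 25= 4*z^3 + z^2*(16 - 16*n)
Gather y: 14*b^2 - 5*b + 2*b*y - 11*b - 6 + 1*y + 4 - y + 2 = 14*b^2 + 2*b*y - 16*b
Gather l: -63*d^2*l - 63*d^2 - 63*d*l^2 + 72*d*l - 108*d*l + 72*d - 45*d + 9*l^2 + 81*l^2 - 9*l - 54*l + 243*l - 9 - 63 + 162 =-63*d^2 + 27*d + l^2*(90 - 63*d) + l*(-63*d^2 - 36*d + 180) + 90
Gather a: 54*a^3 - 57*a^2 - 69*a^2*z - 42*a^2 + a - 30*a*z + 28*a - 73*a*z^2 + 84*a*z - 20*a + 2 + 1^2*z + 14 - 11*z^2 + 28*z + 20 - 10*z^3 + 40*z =54*a^3 + a^2*(-69*z - 99) + a*(-73*z^2 + 54*z + 9) - 10*z^3 - 11*z^2 + 69*z + 36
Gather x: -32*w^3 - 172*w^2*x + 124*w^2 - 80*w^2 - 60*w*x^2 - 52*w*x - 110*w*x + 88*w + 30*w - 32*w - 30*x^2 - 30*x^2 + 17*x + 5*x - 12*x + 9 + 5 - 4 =-32*w^3 + 44*w^2 + 86*w + x^2*(-60*w - 60) + x*(-172*w^2 - 162*w + 10) + 10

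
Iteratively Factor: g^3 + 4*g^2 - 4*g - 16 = (g + 4)*(g^2 - 4) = (g + 2)*(g + 4)*(g - 2)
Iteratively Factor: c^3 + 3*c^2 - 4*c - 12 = (c + 3)*(c^2 - 4) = (c + 2)*(c + 3)*(c - 2)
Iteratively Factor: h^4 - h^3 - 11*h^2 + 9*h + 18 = (h - 2)*(h^3 + h^2 - 9*h - 9) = (h - 3)*(h - 2)*(h^2 + 4*h + 3) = (h - 3)*(h - 2)*(h + 3)*(h + 1)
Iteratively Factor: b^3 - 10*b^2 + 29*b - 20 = (b - 4)*(b^2 - 6*b + 5) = (b - 5)*(b - 4)*(b - 1)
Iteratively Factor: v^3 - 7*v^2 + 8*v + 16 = (v - 4)*(v^2 - 3*v - 4) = (v - 4)*(v + 1)*(v - 4)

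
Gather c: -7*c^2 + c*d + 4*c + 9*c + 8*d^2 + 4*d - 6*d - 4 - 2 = -7*c^2 + c*(d + 13) + 8*d^2 - 2*d - 6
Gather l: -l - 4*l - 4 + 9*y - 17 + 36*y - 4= -5*l + 45*y - 25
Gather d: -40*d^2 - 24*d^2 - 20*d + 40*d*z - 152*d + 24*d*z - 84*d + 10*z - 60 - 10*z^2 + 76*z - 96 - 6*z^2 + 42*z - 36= -64*d^2 + d*(64*z - 256) - 16*z^2 + 128*z - 192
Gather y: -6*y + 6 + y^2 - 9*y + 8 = y^2 - 15*y + 14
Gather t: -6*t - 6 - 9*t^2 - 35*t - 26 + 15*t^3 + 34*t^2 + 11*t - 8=15*t^3 + 25*t^2 - 30*t - 40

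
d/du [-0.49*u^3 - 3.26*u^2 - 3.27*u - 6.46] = -1.47*u^2 - 6.52*u - 3.27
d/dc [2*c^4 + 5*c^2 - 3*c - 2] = 8*c^3 + 10*c - 3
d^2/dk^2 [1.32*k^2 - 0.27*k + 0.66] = 2.64000000000000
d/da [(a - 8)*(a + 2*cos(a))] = a + (8 - a)*(2*sin(a) - 1) + 2*cos(a)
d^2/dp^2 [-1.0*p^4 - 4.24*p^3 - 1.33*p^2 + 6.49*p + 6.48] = -12.0*p^2 - 25.44*p - 2.66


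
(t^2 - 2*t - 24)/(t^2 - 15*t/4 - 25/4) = 4*(-t^2 + 2*t + 24)/(-4*t^2 + 15*t + 25)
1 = 1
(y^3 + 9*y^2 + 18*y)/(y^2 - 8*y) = (y^2 + 9*y + 18)/(y - 8)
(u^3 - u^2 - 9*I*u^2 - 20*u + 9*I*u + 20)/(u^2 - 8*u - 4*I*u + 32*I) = (u^2 - u*(1 + 5*I) + 5*I)/(u - 8)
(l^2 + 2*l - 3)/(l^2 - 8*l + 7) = (l + 3)/(l - 7)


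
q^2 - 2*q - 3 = (q - 3)*(q + 1)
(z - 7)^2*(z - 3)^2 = z^4 - 20*z^3 + 142*z^2 - 420*z + 441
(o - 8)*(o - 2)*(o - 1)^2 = o^4 - 12*o^3 + 37*o^2 - 42*o + 16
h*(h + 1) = h^2 + h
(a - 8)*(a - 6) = a^2 - 14*a + 48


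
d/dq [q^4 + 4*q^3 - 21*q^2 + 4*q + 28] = 4*q^3 + 12*q^2 - 42*q + 4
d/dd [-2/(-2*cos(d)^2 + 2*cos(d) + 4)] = (2*cos(d) - 1)*sin(d)/(sin(d)^2 + cos(d) + 1)^2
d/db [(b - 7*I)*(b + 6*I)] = 2*b - I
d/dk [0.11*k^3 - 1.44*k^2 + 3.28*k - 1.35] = 0.33*k^2 - 2.88*k + 3.28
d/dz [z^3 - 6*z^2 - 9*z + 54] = 3*z^2 - 12*z - 9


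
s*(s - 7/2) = s^2 - 7*s/2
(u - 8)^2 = u^2 - 16*u + 64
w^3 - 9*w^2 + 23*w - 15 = (w - 5)*(w - 3)*(w - 1)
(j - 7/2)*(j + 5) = j^2 + 3*j/2 - 35/2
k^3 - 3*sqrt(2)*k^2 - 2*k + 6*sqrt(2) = (k - 3*sqrt(2))*(k - sqrt(2))*(k + sqrt(2))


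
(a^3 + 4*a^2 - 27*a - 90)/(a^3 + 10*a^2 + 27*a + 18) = (a - 5)/(a + 1)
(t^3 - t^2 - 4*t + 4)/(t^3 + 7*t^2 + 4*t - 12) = (t - 2)/(t + 6)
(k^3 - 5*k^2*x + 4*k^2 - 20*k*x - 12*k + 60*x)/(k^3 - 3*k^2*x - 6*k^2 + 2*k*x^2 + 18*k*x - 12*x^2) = (k^3 - 5*k^2*x + 4*k^2 - 20*k*x - 12*k + 60*x)/(k^3 - 3*k^2*x - 6*k^2 + 2*k*x^2 + 18*k*x - 12*x^2)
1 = 1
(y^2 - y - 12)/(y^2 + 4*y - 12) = (y^2 - y - 12)/(y^2 + 4*y - 12)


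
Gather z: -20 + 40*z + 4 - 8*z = 32*z - 16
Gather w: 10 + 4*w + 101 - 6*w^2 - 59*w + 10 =-6*w^2 - 55*w + 121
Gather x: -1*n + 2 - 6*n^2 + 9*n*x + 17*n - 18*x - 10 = -6*n^2 + 16*n + x*(9*n - 18) - 8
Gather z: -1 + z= z - 1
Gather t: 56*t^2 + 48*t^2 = 104*t^2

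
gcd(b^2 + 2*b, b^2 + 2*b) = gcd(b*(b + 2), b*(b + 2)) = b^2 + 2*b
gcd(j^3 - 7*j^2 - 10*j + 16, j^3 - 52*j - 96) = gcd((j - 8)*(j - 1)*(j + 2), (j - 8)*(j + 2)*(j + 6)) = j^2 - 6*j - 16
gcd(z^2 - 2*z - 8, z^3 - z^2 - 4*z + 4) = z + 2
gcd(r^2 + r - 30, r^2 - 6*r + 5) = r - 5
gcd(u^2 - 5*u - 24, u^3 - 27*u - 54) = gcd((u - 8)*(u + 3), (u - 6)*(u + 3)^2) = u + 3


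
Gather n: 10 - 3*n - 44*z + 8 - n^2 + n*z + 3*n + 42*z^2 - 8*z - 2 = -n^2 + n*z + 42*z^2 - 52*z + 16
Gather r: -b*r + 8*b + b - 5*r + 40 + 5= 9*b + r*(-b - 5) + 45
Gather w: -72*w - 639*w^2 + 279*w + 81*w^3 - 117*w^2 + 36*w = 81*w^3 - 756*w^2 + 243*w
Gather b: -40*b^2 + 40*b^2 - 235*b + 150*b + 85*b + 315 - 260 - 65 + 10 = 0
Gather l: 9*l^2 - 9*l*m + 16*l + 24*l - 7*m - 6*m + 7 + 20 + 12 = 9*l^2 + l*(40 - 9*m) - 13*m + 39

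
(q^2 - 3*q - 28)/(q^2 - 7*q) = (q + 4)/q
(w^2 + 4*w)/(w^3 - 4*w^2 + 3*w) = (w + 4)/(w^2 - 4*w + 3)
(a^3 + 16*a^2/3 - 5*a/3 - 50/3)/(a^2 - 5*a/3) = a + 7 + 10/a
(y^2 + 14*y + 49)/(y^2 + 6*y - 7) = (y + 7)/(y - 1)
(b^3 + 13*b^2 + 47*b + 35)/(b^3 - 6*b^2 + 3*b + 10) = (b^2 + 12*b + 35)/(b^2 - 7*b + 10)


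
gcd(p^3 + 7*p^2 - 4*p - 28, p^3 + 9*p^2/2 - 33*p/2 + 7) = p^2 + 5*p - 14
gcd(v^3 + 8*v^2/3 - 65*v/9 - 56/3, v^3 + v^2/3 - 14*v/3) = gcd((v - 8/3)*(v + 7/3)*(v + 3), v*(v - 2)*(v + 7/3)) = v + 7/3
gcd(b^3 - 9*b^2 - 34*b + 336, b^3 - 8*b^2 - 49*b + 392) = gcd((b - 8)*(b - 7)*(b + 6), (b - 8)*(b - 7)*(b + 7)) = b^2 - 15*b + 56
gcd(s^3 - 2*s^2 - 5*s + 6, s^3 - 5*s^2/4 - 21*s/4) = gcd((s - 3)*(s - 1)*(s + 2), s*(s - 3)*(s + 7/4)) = s - 3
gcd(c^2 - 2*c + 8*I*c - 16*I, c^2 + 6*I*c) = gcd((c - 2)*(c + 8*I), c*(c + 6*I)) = 1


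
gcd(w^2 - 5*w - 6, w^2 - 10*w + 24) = w - 6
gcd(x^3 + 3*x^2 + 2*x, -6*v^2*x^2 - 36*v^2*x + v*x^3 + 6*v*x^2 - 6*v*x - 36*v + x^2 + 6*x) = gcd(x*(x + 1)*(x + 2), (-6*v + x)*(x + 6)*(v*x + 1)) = 1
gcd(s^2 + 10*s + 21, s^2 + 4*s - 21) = s + 7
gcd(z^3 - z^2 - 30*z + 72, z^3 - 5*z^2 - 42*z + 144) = z^2 + 3*z - 18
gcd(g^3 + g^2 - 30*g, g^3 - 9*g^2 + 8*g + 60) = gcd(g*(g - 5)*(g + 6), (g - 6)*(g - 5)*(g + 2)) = g - 5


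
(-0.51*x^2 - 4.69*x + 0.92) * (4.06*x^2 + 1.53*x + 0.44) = -2.0706*x^4 - 19.8217*x^3 - 3.6649*x^2 - 0.656*x + 0.4048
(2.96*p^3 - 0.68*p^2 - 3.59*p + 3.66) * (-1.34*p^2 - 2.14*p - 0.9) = -3.9664*p^5 - 5.4232*p^4 + 3.6018*p^3 + 3.3902*p^2 - 4.6014*p - 3.294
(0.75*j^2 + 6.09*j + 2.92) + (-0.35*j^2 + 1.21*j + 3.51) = 0.4*j^2 + 7.3*j + 6.43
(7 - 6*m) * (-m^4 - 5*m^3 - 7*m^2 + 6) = 6*m^5 + 23*m^4 + 7*m^3 - 49*m^2 - 36*m + 42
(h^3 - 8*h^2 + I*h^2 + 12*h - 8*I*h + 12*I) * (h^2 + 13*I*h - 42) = h^5 - 8*h^4 + 14*I*h^4 - 43*h^3 - 112*I*h^3 + 440*h^2 + 126*I*h^2 - 660*h + 336*I*h - 504*I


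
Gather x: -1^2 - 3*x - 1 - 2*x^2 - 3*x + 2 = -2*x^2 - 6*x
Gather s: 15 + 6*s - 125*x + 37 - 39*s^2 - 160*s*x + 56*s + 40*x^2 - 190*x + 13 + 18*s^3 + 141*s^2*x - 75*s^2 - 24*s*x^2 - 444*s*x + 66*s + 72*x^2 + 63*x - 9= 18*s^3 + s^2*(141*x - 114) + s*(-24*x^2 - 604*x + 128) + 112*x^2 - 252*x + 56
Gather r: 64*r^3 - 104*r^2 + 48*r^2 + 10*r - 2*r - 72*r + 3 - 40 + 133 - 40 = 64*r^3 - 56*r^2 - 64*r + 56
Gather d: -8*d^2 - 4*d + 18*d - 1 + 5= -8*d^2 + 14*d + 4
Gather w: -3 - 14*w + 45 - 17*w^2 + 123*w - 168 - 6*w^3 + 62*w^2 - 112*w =-6*w^3 + 45*w^2 - 3*w - 126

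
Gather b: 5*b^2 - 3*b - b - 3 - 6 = 5*b^2 - 4*b - 9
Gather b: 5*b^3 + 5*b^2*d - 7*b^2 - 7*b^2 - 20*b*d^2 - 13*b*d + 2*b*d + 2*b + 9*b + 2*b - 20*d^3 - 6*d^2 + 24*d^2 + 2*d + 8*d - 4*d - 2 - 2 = 5*b^3 + b^2*(5*d - 14) + b*(-20*d^2 - 11*d + 13) - 20*d^3 + 18*d^2 + 6*d - 4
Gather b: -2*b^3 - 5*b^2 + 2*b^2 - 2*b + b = -2*b^3 - 3*b^2 - b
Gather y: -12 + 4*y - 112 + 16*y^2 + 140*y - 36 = 16*y^2 + 144*y - 160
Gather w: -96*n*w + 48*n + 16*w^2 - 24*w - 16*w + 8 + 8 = 48*n + 16*w^2 + w*(-96*n - 40) + 16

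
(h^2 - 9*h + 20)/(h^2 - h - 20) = (h - 4)/(h + 4)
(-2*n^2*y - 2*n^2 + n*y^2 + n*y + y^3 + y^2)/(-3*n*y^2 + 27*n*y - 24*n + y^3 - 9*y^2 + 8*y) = (2*n^2*y + 2*n^2 - n*y^2 - n*y - y^3 - y^2)/(3*n*y^2 - 27*n*y + 24*n - y^3 + 9*y^2 - 8*y)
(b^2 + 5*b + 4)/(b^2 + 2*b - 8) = (b + 1)/(b - 2)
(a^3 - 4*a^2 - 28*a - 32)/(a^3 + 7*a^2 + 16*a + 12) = (a - 8)/(a + 3)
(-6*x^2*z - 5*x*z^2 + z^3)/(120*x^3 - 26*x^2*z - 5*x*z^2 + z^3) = z*(-x - z)/(20*x^2 - x*z - z^2)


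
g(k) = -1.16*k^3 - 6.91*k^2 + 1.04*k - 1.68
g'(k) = -3.48*k^2 - 13.82*k + 1.04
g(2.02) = -37.34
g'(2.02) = -41.08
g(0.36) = -2.26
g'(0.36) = -4.39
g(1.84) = -30.39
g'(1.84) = -36.17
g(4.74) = -275.54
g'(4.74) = -142.65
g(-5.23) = -30.18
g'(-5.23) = -21.87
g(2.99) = -91.35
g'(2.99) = -71.39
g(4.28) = -214.76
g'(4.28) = -121.86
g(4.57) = -251.96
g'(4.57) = -134.80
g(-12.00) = 995.28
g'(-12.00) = -334.24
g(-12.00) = 995.28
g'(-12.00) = -334.24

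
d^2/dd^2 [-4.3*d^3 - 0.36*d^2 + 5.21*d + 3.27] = -25.8*d - 0.72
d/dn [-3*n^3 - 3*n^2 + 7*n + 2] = -9*n^2 - 6*n + 7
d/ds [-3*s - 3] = -3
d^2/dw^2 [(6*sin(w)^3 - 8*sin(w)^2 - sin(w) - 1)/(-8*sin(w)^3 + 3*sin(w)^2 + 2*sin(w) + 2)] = (-368*sin(w)^8 - 10*sin(w)^7 + 436*sin(w)^6 - 1449*sin(w)^5 + 458*sin(w)^4 + 1380*sin(w)^3 - 386*sin(w)^2 - 48*sin(w) + 52)/(8*sin(w)^3 - 3*sin(w)^2 - 2*sin(w) - 2)^3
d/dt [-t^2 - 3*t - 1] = -2*t - 3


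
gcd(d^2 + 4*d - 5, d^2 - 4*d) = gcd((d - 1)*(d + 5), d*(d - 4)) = 1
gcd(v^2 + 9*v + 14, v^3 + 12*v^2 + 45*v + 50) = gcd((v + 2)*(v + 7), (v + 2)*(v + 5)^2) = v + 2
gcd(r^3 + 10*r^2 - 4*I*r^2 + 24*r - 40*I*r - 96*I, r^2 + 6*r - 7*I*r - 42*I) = r + 6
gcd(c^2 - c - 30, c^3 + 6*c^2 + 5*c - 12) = 1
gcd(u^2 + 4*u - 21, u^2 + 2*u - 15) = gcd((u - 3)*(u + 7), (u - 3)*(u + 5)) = u - 3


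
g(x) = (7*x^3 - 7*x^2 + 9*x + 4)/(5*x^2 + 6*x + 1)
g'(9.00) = 1.35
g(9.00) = 10.05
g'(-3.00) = 0.15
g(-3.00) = -9.82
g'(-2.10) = -2.65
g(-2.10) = -10.58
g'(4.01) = 1.18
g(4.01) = 3.59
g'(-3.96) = 0.82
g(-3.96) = -10.35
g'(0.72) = -0.76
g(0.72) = 1.20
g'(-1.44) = -23.44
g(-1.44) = -16.27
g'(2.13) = 0.83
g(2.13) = 1.62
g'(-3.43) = 0.55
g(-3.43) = -9.98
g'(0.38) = -2.48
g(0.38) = 1.70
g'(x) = (-10*x - 6)*(7*x^3 - 7*x^2 + 9*x + 4)/(5*x^2 + 6*x + 1)^2 + (21*x^2 - 14*x + 9)/(5*x^2 + 6*x + 1) = (35*x^4 + 84*x^3 - 66*x^2 - 54*x - 15)/(25*x^4 + 60*x^3 + 46*x^2 + 12*x + 1)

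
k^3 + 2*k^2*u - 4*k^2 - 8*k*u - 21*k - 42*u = (k - 7)*(k + 3)*(k + 2*u)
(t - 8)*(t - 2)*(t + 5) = t^3 - 5*t^2 - 34*t + 80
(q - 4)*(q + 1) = q^2 - 3*q - 4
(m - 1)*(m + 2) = m^2 + m - 2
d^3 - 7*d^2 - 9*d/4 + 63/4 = (d - 7)*(d - 3/2)*(d + 3/2)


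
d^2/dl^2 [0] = 0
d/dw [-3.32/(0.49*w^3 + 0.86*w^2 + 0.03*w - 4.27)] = (4.8804*w^2 + 5.7104*w + 0.0996)/(0.49*w^3 + 0.86*w^2 + 0.03*w - 4.27)^2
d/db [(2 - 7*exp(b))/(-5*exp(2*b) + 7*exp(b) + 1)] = (-35*exp(2*b) + 20*exp(b) - 21)*exp(b)/(25*exp(4*b) - 70*exp(3*b) + 39*exp(2*b) + 14*exp(b) + 1)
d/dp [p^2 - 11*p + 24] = 2*p - 11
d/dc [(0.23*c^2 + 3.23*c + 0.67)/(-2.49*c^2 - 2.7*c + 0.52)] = (7.4217*c^2 + 3.5758*c + 3.4886)/(6.2001*c^4 + 13.446*c^3 + 4.7004*c^2 - 2.808*c + 0.2704)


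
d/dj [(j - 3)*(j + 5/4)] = 2*j - 7/4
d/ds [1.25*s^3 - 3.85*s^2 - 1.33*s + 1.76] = 3.75*s^2 - 7.7*s - 1.33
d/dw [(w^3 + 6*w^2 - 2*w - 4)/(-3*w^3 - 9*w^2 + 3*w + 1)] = (9*w^4 - 6*w^3 - 33*w^2 - 60*w + 10)/(9*w^6 + 54*w^5 + 63*w^4 - 60*w^3 - 9*w^2 + 6*w + 1)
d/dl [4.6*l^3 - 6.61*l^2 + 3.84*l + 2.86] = 13.8*l^2 - 13.22*l + 3.84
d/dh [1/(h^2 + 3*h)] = (-2*h - 3)/(h^2*(h + 3)^2)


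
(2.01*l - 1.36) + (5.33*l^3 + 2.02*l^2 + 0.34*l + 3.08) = 5.33*l^3 + 2.02*l^2 + 2.35*l + 1.72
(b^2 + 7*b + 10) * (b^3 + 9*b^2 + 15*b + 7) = b^5 + 16*b^4 + 88*b^3 + 202*b^2 + 199*b + 70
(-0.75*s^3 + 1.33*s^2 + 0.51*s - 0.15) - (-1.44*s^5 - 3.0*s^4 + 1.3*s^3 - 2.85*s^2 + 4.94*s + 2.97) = 1.44*s^5 + 3.0*s^4 - 2.05*s^3 + 4.18*s^2 - 4.43*s - 3.12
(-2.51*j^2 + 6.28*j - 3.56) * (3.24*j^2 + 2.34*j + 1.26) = -8.1324*j^4 + 14.4738*j^3 - 0.00180000000000113*j^2 - 0.417599999999998*j - 4.4856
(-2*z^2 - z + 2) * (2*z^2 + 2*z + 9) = -4*z^4 - 6*z^3 - 16*z^2 - 5*z + 18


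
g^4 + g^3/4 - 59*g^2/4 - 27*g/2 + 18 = (g - 4)*(g - 3/4)*(g + 2)*(g + 3)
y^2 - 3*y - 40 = (y - 8)*(y + 5)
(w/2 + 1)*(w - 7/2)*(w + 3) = w^3/2 + 3*w^2/4 - 23*w/4 - 21/2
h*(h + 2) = h^2 + 2*h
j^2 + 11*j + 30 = (j + 5)*(j + 6)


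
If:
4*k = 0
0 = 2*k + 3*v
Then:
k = 0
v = 0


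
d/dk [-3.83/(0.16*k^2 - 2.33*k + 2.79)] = (1.2256*k - 8.9239)/(0.16*k^2 - 2.33*k + 2.79)^2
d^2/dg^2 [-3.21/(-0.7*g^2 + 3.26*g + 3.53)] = (3.1458*g^2 - 14.65044*g - 3.21*(1.4*g - 3.26)*(2.8*g - 6.52) - 15.86382)/(-0.7*g^2 + 3.26*g + 3.53)^3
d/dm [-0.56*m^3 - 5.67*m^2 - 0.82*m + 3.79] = -1.68*m^2 - 11.34*m - 0.82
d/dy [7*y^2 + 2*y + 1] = 14*y + 2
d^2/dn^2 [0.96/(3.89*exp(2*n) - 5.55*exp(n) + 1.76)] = ((5.328 - 14.9376*exp(n))*(3.89*exp(2*n) - 5.55*exp(n) + 1.76) + 0.96*(7.78*exp(n) - 5.55)*(15.56*exp(n) - 11.1)*exp(n))*exp(n)/(3.89*exp(2*n) - 5.55*exp(n) + 1.76)^3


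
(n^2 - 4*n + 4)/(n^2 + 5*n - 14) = (n - 2)/(n + 7)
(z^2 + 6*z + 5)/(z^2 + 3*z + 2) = (z + 5)/(z + 2)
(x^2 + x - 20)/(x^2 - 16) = (x + 5)/(x + 4)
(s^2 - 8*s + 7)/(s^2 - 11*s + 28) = (s - 1)/(s - 4)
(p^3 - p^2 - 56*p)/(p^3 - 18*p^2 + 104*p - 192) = p*(p + 7)/(p^2 - 10*p + 24)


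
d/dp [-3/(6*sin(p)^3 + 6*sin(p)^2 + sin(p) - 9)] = 3*(18*sin(p)^2 + 12*sin(p) + 1)*cos(p)/(6*sin(p)^3 + 6*sin(p)^2 + sin(p) - 9)^2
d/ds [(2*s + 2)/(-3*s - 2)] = 2/(3*s + 2)^2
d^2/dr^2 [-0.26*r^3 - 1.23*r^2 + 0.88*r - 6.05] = -1.56*r - 2.46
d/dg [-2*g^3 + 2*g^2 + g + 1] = -6*g^2 + 4*g + 1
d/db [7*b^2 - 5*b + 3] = 14*b - 5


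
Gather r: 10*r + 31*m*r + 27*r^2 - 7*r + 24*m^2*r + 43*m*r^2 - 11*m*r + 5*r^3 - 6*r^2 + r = 5*r^3 + r^2*(43*m + 21) + r*(24*m^2 + 20*m + 4)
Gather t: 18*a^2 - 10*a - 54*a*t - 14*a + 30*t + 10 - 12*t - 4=18*a^2 - 24*a + t*(18 - 54*a) + 6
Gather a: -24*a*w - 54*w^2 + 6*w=-24*a*w - 54*w^2 + 6*w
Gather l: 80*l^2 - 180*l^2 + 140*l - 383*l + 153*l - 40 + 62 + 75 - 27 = -100*l^2 - 90*l + 70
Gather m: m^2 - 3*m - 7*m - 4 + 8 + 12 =m^2 - 10*m + 16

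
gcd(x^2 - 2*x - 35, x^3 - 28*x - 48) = 1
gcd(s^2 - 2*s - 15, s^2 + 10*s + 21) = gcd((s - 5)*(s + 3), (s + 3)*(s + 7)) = s + 3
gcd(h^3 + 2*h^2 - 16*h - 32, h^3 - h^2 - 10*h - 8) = h^2 - 2*h - 8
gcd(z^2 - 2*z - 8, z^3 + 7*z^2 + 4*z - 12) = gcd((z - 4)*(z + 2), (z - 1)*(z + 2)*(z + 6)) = z + 2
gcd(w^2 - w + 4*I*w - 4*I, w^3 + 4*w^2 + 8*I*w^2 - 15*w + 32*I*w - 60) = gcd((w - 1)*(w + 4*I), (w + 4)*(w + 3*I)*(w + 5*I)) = 1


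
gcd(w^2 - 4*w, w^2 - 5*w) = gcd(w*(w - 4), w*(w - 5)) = w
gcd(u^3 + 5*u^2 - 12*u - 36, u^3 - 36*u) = u + 6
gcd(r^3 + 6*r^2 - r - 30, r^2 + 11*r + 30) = r + 5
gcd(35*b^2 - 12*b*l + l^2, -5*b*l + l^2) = 5*b - l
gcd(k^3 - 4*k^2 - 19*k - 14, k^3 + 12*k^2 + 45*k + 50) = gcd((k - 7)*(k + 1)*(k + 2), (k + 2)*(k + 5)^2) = k + 2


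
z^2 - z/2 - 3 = (z - 2)*(z + 3/2)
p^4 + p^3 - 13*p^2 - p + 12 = (p - 3)*(p - 1)*(p + 1)*(p + 4)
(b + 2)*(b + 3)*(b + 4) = b^3 + 9*b^2 + 26*b + 24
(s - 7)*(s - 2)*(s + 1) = s^3 - 8*s^2 + 5*s + 14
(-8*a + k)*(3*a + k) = -24*a^2 - 5*a*k + k^2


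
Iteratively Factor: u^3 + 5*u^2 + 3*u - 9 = (u - 1)*(u^2 + 6*u + 9) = (u - 1)*(u + 3)*(u + 3)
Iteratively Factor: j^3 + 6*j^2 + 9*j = (j + 3)*(j^2 + 3*j) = (j + 3)^2*(j)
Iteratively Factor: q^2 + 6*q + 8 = (q + 2)*(q + 4)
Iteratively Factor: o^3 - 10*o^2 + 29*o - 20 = (o - 4)*(o^2 - 6*o + 5) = (o - 4)*(o - 1)*(o - 5)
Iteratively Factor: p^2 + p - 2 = (p - 1)*(p + 2)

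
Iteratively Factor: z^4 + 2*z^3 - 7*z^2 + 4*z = (z + 4)*(z^3 - 2*z^2 + z) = (z - 1)*(z + 4)*(z^2 - z) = (z - 1)^2*(z + 4)*(z)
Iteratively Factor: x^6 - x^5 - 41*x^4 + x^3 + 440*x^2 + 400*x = (x + 1)*(x^5 - 2*x^4 - 39*x^3 + 40*x^2 + 400*x) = x*(x + 1)*(x^4 - 2*x^3 - 39*x^2 + 40*x + 400) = x*(x - 5)*(x + 1)*(x^3 + 3*x^2 - 24*x - 80) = x*(x - 5)*(x + 1)*(x + 4)*(x^2 - x - 20) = x*(x - 5)^2*(x + 1)*(x + 4)*(x + 4)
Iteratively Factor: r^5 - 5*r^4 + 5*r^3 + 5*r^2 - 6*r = (r - 2)*(r^4 - 3*r^3 - r^2 + 3*r) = (r - 2)*(r - 1)*(r^3 - 2*r^2 - 3*r) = (r - 2)*(r - 1)*(r + 1)*(r^2 - 3*r) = (r - 3)*(r - 2)*(r - 1)*(r + 1)*(r)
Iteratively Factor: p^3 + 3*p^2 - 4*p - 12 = (p - 2)*(p^2 + 5*p + 6) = (p - 2)*(p + 3)*(p + 2)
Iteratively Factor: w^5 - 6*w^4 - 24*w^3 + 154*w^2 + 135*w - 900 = (w + 4)*(w^4 - 10*w^3 + 16*w^2 + 90*w - 225) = (w + 3)*(w + 4)*(w^3 - 13*w^2 + 55*w - 75) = (w - 5)*(w + 3)*(w + 4)*(w^2 - 8*w + 15) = (w - 5)^2*(w + 3)*(w + 4)*(w - 3)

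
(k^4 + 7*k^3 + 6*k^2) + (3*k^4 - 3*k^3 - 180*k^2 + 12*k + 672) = 4*k^4 + 4*k^3 - 174*k^2 + 12*k + 672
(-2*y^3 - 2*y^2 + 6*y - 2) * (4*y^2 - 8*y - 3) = -8*y^5 + 8*y^4 + 46*y^3 - 50*y^2 - 2*y + 6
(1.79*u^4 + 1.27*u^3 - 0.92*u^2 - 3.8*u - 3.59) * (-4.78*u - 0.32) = -8.5562*u^5 - 6.6434*u^4 + 3.9912*u^3 + 18.4584*u^2 + 18.3762*u + 1.1488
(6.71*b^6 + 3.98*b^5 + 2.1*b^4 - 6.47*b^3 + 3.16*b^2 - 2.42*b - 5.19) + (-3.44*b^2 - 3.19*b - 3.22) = 6.71*b^6 + 3.98*b^5 + 2.1*b^4 - 6.47*b^3 - 0.28*b^2 - 5.61*b - 8.41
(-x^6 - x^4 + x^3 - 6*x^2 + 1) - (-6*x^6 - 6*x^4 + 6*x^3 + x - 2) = 5*x^6 + 5*x^4 - 5*x^3 - 6*x^2 - x + 3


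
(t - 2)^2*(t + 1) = t^3 - 3*t^2 + 4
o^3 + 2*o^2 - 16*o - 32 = (o - 4)*(o + 2)*(o + 4)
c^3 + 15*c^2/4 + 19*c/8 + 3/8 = (c + 1/4)*(c + 1/2)*(c + 3)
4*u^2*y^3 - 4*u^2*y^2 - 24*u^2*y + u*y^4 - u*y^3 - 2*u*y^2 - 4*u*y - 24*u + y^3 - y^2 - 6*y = (4*u + y)*(y - 3)*(y + 2)*(u*y + 1)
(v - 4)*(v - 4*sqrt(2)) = v^2 - 4*sqrt(2)*v - 4*v + 16*sqrt(2)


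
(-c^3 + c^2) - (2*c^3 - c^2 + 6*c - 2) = -3*c^3 + 2*c^2 - 6*c + 2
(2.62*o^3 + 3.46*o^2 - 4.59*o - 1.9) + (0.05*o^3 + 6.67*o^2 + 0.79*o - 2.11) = 2.67*o^3 + 10.13*o^2 - 3.8*o - 4.01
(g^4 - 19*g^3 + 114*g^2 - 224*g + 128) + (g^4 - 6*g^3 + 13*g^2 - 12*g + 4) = 2*g^4 - 25*g^3 + 127*g^2 - 236*g + 132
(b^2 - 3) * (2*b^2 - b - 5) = 2*b^4 - b^3 - 11*b^2 + 3*b + 15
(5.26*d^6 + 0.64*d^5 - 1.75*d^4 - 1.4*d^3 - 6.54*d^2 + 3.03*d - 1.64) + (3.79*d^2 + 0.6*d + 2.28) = 5.26*d^6 + 0.64*d^5 - 1.75*d^4 - 1.4*d^3 - 2.75*d^2 + 3.63*d + 0.64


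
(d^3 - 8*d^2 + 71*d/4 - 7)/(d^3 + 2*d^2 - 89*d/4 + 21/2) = (d - 4)/(d + 6)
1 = 1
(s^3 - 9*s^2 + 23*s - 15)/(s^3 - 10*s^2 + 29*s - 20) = (s - 3)/(s - 4)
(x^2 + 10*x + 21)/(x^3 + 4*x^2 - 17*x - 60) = (x + 7)/(x^2 + x - 20)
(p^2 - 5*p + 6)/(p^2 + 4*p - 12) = (p - 3)/(p + 6)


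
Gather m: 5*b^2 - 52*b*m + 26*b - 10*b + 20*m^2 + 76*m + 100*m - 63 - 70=5*b^2 + 16*b + 20*m^2 + m*(176 - 52*b) - 133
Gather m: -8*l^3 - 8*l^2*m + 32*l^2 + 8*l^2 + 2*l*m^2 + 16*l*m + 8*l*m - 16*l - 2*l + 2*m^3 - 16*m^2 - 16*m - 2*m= -8*l^3 + 40*l^2 - 18*l + 2*m^3 + m^2*(2*l - 16) + m*(-8*l^2 + 24*l - 18)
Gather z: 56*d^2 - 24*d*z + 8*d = 56*d^2 - 24*d*z + 8*d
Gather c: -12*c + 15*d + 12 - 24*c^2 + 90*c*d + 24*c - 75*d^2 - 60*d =-24*c^2 + c*(90*d + 12) - 75*d^2 - 45*d + 12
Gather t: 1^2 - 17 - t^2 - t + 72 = -t^2 - t + 56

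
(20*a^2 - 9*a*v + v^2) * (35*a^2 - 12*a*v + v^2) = 700*a^4 - 555*a^3*v + 163*a^2*v^2 - 21*a*v^3 + v^4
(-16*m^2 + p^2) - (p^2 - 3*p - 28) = -16*m^2 + 3*p + 28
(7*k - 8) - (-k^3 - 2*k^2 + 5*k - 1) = k^3 + 2*k^2 + 2*k - 7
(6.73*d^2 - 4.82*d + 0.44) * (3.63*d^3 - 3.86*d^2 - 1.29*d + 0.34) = 24.4299*d^5 - 43.4744*d^4 + 11.5207*d^3 + 6.8076*d^2 - 2.2064*d + 0.1496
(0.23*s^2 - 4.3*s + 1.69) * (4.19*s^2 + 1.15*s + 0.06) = 0.9637*s^4 - 17.7525*s^3 + 2.1499*s^2 + 1.6855*s + 0.1014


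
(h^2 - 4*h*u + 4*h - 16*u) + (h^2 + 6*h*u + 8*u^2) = 2*h^2 + 2*h*u + 4*h + 8*u^2 - 16*u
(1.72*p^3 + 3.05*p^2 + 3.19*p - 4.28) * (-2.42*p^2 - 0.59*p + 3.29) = -4.1624*p^5 - 8.3958*p^4 - 3.8605*p^3 + 18.51*p^2 + 13.0203*p - 14.0812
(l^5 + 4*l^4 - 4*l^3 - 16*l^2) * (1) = l^5 + 4*l^4 - 4*l^3 - 16*l^2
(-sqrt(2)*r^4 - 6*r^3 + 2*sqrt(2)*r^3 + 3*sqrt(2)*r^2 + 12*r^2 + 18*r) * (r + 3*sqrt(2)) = -sqrt(2)*r^5 - 12*r^4 + 2*sqrt(2)*r^4 - 15*sqrt(2)*r^3 + 24*r^3 + 36*r^2 + 36*sqrt(2)*r^2 + 54*sqrt(2)*r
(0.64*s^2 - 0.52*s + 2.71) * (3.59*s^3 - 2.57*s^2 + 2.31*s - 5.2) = 2.2976*s^5 - 3.5116*s^4 + 12.5437*s^3 - 11.4939*s^2 + 8.9641*s - 14.092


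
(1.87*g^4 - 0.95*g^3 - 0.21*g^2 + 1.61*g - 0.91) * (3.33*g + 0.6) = 6.2271*g^5 - 2.0415*g^4 - 1.2693*g^3 + 5.2353*g^2 - 2.0643*g - 0.546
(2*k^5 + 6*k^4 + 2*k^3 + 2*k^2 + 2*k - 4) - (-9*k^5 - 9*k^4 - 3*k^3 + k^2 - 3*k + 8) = 11*k^5 + 15*k^4 + 5*k^3 + k^2 + 5*k - 12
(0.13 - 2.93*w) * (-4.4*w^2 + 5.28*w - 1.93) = 12.892*w^3 - 16.0424*w^2 + 6.3413*w - 0.2509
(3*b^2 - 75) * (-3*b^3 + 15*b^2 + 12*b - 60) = -9*b^5 + 45*b^4 + 261*b^3 - 1305*b^2 - 900*b + 4500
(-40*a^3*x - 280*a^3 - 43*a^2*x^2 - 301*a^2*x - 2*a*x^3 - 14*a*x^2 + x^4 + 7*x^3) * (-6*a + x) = 240*a^4*x + 1680*a^4 + 218*a^3*x^2 + 1526*a^3*x - 31*a^2*x^3 - 217*a^2*x^2 - 8*a*x^4 - 56*a*x^3 + x^5 + 7*x^4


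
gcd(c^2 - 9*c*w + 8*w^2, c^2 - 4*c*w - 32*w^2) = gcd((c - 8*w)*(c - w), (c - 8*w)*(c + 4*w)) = -c + 8*w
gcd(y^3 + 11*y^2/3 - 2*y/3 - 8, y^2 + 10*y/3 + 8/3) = y + 2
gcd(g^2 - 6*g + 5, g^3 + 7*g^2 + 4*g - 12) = g - 1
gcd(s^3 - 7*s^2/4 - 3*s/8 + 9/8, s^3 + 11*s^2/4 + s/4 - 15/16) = s + 3/4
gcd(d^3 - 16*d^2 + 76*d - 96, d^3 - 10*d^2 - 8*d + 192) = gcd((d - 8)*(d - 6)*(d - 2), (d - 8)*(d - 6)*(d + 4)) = d^2 - 14*d + 48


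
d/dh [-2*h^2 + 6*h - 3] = 6 - 4*h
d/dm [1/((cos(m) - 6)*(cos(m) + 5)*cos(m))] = (3*sin(m) - 30*sin(m)/cos(m)^2 - 2*tan(m))/((cos(m) - 6)^2*(cos(m) + 5)^2)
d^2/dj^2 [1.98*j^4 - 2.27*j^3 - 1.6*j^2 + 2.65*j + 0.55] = 23.76*j^2 - 13.62*j - 3.2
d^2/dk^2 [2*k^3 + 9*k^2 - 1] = 12*k + 18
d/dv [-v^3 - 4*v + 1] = -3*v^2 - 4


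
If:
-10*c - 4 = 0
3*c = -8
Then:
No Solution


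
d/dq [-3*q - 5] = -3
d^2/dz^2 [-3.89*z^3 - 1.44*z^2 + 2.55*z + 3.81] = -23.34*z - 2.88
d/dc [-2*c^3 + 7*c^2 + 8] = 2*c*(7 - 3*c)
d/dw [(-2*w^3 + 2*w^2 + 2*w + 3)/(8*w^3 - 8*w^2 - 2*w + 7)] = 2*(-12*w^3 - 51*w^2 + 38*w + 10)/(64*w^6 - 128*w^5 + 32*w^4 + 144*w^3 - 108*w^2 - 28*w + 49)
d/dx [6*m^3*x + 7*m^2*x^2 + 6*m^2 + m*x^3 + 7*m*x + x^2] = 6*m^3 + 14*m^2*x + 3*m*x^2 + 7*m + 2*x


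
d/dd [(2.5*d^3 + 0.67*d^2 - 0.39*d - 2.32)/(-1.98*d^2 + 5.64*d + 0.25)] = (-4.95*d^4 + 28.2*d^3 + 4.8816*d^2 - 8.8522*d + 12.9873)/(3.9204*d^4 - 22.3344*d^3 + 30.8196*d^2 + 2.82*d + 0.0625)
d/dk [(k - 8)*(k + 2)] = 2*k - 6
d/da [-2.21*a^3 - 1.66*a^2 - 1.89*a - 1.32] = -6.63*a^2 - 3.32*a - 1.89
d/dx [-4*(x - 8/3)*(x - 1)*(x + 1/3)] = -12*x^2 + 80*x/3 - 52/9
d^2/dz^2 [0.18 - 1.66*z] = 0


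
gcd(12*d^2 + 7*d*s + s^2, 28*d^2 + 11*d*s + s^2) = 4*d + s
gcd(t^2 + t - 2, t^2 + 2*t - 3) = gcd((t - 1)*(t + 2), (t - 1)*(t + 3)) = t - 1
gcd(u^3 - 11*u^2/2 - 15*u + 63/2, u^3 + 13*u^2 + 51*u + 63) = u + 3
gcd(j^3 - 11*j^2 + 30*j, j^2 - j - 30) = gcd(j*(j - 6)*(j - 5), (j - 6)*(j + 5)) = j - 6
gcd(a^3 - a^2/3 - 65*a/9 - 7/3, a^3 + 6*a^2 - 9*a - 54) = a - 3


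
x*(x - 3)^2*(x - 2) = x^4 - 8*x^3 + 21*x^2 - 18*x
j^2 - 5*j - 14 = (j - 7)*(j + 2)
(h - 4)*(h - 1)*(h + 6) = h^3 + h^2 - 26*h + 24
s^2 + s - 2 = (s - 1)*(s + 2)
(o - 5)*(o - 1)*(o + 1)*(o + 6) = o^4 + o^3 - 31*o^2 - o + 30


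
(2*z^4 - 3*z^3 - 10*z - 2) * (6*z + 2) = 12*z^5 - 14*z^4 - 6*z^3 - 60*z^2 - 32*z - 4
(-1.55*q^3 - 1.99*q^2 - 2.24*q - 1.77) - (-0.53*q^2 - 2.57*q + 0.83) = -1.55*q^3 - 1.46*q^2 + 0.33*q - 2.6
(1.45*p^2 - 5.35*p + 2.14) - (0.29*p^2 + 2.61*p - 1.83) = 1.16*p^2 - 7.96*p + 3.97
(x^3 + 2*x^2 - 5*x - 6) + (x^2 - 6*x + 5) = x^3 + 3*x^2 - 11*x - 1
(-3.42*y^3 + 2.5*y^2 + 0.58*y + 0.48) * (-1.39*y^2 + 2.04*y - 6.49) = 4.7538*y^5 - 10.4518*y^4 + 26.4896*y^3 - 15.709*y^2 - 2.785*y - 3.1152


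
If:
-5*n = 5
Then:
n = -1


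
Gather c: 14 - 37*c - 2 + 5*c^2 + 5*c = 5*c^2 - 32*c + 12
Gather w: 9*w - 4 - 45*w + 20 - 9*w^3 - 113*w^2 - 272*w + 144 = -9*w^3 - 113*w^2 - 308*w + 160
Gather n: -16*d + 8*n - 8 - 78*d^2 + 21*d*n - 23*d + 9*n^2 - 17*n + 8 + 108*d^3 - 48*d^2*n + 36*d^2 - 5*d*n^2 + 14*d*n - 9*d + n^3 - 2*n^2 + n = 108*d^3 - 42*d^2 - 48*d + n^3 + n^2*(7 - 5*d) + n*(-48*d^2 + 35*d - 8)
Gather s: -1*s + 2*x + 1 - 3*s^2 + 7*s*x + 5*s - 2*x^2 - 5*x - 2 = -3*s^2 + s*(7*x + 4) - 2*x^2 - 3*x - 1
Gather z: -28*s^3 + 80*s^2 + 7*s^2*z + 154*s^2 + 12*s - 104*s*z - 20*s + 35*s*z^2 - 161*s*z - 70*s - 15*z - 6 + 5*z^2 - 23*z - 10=-28*s^3 + 234*s^2 - 78*s + z^2*(35*s + 5) + z*(7*s^2 - 265*s - 38) - 16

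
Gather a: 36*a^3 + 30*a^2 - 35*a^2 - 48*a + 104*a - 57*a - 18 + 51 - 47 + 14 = 36*a^3 - 5*a^2 - a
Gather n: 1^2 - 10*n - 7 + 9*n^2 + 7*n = 9*n^2 - 3*n - 6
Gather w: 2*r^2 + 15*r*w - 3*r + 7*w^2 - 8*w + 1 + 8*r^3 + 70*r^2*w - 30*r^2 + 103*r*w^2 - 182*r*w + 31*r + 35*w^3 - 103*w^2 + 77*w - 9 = 8*r^3 - 28*r^2 + 28*r + 35*w^3 + w^2*(103*r - 96) + w*(70*r^2 - 167*r + 69) - 8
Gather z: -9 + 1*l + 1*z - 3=l + z - 12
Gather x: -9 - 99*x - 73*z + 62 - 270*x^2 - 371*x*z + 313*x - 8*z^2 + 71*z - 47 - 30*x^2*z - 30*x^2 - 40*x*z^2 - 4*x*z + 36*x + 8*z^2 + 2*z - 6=x^2*(-30*z - 300) + x*(-40*z^2 - 375*z + 250)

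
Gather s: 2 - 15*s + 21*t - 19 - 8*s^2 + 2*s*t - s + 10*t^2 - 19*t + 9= -8*s^2 + s*(2*t - 16) + 10*t^2 + 2*t - 8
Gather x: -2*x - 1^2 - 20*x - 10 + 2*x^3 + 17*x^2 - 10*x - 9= 2*x^3 + 17*x^2 - 32*x - 20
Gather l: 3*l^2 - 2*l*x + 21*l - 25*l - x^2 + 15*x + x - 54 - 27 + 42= 3*l^2 + l*(-2*x - 4) - x^2 + 16*x - 39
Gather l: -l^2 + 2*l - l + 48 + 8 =-l^2 + l + 56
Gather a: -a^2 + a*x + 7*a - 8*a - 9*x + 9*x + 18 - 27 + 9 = -a^2 + a*(x - 1)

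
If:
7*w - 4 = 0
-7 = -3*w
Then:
No Solution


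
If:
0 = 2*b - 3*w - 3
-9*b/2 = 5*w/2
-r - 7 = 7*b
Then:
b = 15/37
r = -364/37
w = -27/37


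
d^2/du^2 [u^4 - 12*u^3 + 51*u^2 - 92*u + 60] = 12*u^2 - 72*u + 102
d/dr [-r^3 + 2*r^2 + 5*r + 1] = -3*r^2 + 4*r + 5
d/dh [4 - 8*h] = -8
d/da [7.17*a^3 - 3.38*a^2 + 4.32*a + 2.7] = 21.51*a^2 - 6.76*a + 4.32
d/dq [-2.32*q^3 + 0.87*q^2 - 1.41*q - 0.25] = -6.96*q^2 + 1.74*q - 1.41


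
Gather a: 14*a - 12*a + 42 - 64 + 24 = 2*a + 2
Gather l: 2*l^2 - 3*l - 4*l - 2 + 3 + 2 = 2*l^2 - 7*l + 3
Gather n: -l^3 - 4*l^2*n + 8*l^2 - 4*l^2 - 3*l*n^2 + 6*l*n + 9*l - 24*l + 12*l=-l^3 + 4*l^2 - 3*l*n^2 - 3*l + n*(-4*l^2 + 6*l)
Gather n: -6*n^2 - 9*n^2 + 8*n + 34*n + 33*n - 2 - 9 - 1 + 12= -15*n^2 + 75*n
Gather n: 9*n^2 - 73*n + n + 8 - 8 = 9*n^2 - 72*n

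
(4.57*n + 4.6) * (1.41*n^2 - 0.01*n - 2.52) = 6.4437*n^3 + 6.4403*n^2 - 11.5624*n - 11.592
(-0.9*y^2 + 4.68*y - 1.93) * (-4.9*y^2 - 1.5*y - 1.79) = 4.41*y^4 - 21.582*y^3 + 4.048*y^2 - 5.4822*y + 3.4547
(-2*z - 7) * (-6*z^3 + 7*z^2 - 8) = 12*z^4 + 28*z^3 - 49*z^2 + 16*z + 56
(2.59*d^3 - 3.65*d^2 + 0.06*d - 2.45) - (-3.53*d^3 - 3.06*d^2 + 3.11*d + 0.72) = 6.12*d^3 - 0.59*d^2 - 3.05*d - 3.17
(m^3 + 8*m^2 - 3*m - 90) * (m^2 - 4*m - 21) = m^5 + 4*m^4 - 56*m^3 - 246*m^2 + 423*m + 1890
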